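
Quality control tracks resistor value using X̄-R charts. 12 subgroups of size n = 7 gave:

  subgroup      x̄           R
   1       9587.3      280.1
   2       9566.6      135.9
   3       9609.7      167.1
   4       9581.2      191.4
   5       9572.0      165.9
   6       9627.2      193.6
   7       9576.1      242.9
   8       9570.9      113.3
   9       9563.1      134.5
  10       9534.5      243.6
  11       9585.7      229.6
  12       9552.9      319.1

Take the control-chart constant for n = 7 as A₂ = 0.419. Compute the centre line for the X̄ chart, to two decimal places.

9577.27

X̄̄ = (9587.3 + 9566.6 + 9609.7 + 9581.2 + 9572.0 + 9627.2 + 9576.1 + 9570.9 + 9563.1 + 9534.5 + 9585.7 + 9552.9) / 12 = 114927.2000 / 12 = 9577.2667
CL = X̄̄ = 9577.2667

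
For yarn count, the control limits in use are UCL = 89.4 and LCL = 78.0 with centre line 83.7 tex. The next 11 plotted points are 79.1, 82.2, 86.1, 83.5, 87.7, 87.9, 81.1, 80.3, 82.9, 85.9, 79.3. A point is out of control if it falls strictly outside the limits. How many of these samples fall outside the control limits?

0

All 11 points lie within [78.0, 89.4].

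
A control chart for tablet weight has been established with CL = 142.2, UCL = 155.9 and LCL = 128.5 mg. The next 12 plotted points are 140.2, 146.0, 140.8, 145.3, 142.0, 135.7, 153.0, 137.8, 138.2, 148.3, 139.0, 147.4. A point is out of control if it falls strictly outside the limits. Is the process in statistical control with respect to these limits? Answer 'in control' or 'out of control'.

All 12 points lie within [128.5, 155.9].

in control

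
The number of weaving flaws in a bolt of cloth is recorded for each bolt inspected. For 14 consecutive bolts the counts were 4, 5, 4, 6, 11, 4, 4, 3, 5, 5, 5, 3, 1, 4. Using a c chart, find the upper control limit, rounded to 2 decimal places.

10.99

c̄ = (4 + 5 + 4 + 6 + 11 + 4 + 4 + 3 + 5 + 5 + 5 + 3 + 1 + 4) / 14 = 64 / 14 = 4.5714
UCL = c̄ + 3√c̄ = 4.5714 + 3 × √4.5714 = 4.5714 + 3 × 2.1381 = 10.9857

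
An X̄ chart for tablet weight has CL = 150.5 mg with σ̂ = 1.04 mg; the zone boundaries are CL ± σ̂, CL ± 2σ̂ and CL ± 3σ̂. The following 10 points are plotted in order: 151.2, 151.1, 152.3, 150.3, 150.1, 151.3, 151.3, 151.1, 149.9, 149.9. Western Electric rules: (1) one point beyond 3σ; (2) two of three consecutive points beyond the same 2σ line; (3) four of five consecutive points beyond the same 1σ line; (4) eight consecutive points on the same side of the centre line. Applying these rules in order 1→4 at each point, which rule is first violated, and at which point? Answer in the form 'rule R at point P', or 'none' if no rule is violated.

Zone of each point (C = within 1σ̂, B = 1σ̂–2σ̂, A = 2σ̂–3σ̂, * = beyond 3σ̂; sign = side of CL): 1:+C, 2:+C, 3:+B, 4:-C, 5:-C, 6:+C, 7:+C, 8:+C, 9:-C, 10:-C
No rule fires across all 10 points.

none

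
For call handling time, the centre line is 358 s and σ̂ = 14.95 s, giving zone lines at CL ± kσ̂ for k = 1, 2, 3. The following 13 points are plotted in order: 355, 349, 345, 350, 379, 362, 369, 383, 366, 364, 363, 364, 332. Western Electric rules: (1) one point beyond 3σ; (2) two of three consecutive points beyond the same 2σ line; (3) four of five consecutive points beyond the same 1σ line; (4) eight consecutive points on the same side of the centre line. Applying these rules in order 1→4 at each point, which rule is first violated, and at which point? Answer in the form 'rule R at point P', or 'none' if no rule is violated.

Zone of each point (C = within 1σ̂, B = 1σ̂–2σ̂, A = 2σ̂–3σ̂, * = beyond 3σ̂; sign = side of CL): 1:-C, 2:-C, 3:-C, 4:-C, 5:+B, 6:+C, 7:+C, 8:+B, 9:+C, 10:+C, 11:+C, 12:+C, 13:-B
Rule 4 (eight consecutive points on the same side of the centre line) is satisfied at point 12.

rule 4 at point 12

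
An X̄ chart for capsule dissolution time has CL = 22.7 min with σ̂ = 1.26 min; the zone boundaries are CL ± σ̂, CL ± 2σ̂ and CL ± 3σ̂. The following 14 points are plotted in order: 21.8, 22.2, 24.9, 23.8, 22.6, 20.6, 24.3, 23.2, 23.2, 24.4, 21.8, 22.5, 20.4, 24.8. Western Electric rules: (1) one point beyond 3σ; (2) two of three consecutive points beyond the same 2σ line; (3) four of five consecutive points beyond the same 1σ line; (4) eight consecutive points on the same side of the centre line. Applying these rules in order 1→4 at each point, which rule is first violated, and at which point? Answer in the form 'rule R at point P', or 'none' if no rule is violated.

Zone of each point (C = within 1σ̂, B = 1σ̂–2σ̂, A = 2σ̂–3σ̂, * = beyond 3σ̂; sign = side of CL): 1:-C, 2:-C, 3:+B, 4:+C, 5:-C, 6:-B, 7:+B, 8:+C, 9:+C, 10:+B, 11:-C, 12:-C, 13:-B, 14:+B
No rule fires across all 14 points.

none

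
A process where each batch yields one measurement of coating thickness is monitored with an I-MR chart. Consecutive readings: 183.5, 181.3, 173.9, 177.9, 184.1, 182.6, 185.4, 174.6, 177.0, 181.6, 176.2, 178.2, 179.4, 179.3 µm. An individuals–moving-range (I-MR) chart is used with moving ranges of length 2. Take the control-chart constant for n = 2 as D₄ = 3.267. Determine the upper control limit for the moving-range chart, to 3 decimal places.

Moving ranges: 2.2, 7.4, 4.0, 6.2, 1.5, 2.8, 10.8, 2.4, 4.6, 5.4, 2.0, 1.2, 0.1; M̄R̄ = 50.6000 / 13 = 3.8923
UCL_MR = D₄·M̄R̄ = 3.267 × 3.8923 = 12.7162

12.716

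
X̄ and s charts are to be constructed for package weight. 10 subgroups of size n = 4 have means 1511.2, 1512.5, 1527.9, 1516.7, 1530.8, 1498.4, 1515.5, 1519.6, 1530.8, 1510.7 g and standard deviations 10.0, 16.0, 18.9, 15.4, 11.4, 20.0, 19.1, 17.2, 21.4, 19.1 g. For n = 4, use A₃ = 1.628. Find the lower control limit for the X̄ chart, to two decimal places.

X̄̄ = (1511.2 + 1512.5 + 1527.9 + 1516.7 + 1530.8 + 1498.4 + 1515.5 + 1519.6 + 1530.8 + 1510.7) / 10 = 1517.4100
s̄ = (10.0 + 16.0 + 18.9 + 15.4 + 11.4 + 20.0 + 19.1 + 17.2 + 21.4 + 19.1) / 10 = 16.8500
LCL = X̄̄ − A₃·s̄ = 1517.4100 − 1.628 × 16.8500 = 1489.9782

1489.98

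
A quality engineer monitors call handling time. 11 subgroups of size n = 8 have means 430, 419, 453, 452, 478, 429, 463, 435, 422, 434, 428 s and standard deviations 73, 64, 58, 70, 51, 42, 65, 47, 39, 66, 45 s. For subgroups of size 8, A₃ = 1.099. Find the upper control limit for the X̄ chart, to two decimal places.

502.22

X̄̄ = (430 + 419 + 453 + 452 + 478 + 429 + 463 + 435 + 422 + 434 + 428) / 11 = 440.2727
s̄ = (73 + 64 + 58 + 70 + 51 + 42 + 65 + 47 + 39 + 66 + 45) / 11 = 56.3636
UCL = X̄̄ + A₃·s̄ = 440.2727 + 1.099 × 56.3636 = 502.2164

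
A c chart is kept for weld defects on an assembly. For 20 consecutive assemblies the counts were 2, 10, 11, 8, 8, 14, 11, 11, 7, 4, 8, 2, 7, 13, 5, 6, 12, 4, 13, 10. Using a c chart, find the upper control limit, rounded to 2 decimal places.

c̄ = (2 + 10 + 11 + 8 + 8 + 14 + 11 + 11 + 7 + 4 + 8 + 2 + 7 + 13 + 5 + 6 + 12 + 4 + 13 + 10) / 20 = 166 / 20 = 8.3000
UCL = c̄ + 3√c̄ = 8.3000 + 3 × √8.3000 = 8.3000 + 3 × 2.8810 = 16.9429

16.94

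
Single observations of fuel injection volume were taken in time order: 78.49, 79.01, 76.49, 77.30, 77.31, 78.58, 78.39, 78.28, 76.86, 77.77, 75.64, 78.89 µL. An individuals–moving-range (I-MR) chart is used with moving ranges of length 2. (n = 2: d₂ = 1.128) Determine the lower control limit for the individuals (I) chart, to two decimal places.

X̄ = (78.49 + 79.01 + 76.49 + 77.30 + 77.31 + 78.58 + 78.39 + 78.28 + 76.86 + 77.77 + 75.64 + 78.89) / 12 = 77.7508
Moving ranges: 0.52, 2.52, 0.81, 0.01, 1.27, 0.19, 0.11, 1.42, 0.91, 2.13, 3.25; M̄R̄ = 13.1400 / 11 = 1.1945
LCL = X̄ − 3·M̄R̄/d₂ = 77.7508 − 3 × 1.1945 / 1.128 = 74.5739

74.57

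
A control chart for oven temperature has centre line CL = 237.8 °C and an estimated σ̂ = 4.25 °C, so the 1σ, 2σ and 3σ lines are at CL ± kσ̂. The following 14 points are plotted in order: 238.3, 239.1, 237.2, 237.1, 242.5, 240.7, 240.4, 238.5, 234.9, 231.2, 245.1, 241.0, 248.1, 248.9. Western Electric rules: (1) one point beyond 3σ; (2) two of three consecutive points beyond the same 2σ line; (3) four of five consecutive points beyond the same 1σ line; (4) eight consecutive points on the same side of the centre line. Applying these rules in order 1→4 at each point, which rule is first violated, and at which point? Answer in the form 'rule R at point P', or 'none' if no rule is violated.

rule 2 at point 14

Zone of each point (C = within 1σ̂, B = 1σ̂–2σ̂, A = 2σ̂–3σ̂, * = beyond 3σ̂; sign = side of CL): 1:+C, 2:+C, 3:-C, 4:-C, 5:+B, 6:+C, 7:+C, 8:+C, 9:-C, 10:-B, 11:+B, 12:+C, 13:+A, 14:+A
Rule 2 (two of three consecutive points beyond the same 2σ limit) is satisfied at point 14.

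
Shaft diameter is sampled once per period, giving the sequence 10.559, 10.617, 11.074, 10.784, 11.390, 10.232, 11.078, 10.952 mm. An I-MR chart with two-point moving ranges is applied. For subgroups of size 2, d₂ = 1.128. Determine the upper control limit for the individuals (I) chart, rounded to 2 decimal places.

X̄ = (10.559 + 10.617 + 11.074 + 10.784 + 11.390 + 10.232 + 11.078 + 10.952) / 8 = 10.8358
Moving ranges: 0.058, 0.457, 0.290, 0.606, 1.158, 0.846, 0.126; M̄R̄ = 3.5410 / 7 = 0.5059
UCL = X̄ + 3·M̄R̄/d₂ = 10.8358 + 3 × 0.5059 / 1.128 = 12.1811

12.18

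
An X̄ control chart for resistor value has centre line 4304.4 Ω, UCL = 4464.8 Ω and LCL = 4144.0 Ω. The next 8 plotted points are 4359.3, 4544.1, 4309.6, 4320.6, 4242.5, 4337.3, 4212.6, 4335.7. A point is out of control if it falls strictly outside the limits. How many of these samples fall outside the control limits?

Compare each point to [4144.0, 4464.8]: sample 2 = 4544.1 > UCL.

1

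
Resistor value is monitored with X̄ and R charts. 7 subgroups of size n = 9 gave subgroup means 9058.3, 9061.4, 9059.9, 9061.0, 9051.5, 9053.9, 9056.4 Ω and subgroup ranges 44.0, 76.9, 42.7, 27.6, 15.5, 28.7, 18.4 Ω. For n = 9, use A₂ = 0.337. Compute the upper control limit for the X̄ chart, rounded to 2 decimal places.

X̄̄ = (9058.3 + 9061.4 + 9059.9 + 9061.0 + 9051.5 + 9053.9 + 9056.4) / 7 = 63402.4000 / 7 = 9057.4857
R̄ = (44.0 + 76.9 + 42.7 + 27.6 + 15.5 + 28.7 + 18.4) / 7 = 253.8000 / 7 = 36.2571
UCL = X̄̄ + A₂·R̄ = 9057.4857 + 0.337 × 36.2571 = 9069.7044

9069.70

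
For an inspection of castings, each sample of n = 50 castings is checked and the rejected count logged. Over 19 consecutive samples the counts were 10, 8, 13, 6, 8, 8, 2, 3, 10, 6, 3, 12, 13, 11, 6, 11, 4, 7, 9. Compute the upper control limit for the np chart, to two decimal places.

15.63

p̄ = Σdᵢ / (k·n) = 150 / (19 × 50) = 0.15789
UCL = np̄ + 3·√(np̄(1−p̄)) = 7.8947 + 3 × √(7.8947×0.84211) = 7.8947 + 3 × 2.5784 = 15.6300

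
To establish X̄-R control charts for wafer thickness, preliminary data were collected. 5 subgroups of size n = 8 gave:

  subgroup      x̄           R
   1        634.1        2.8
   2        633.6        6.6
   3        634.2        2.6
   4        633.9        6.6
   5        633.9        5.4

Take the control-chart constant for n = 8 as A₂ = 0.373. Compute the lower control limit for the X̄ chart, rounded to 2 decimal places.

632.15

X̄̄ = (634.1 + 633.6 + 634.2 + 633.9 + 633.9) / 5 = 3169.7000 / 5 = 633.9400
R̄ = (2.8 + 6.6 + 2.6 + 6.6 + 5.4) / 5 = 24.0000 / 5 = 4.8000
LCL = X̄̄ − A₂·R̄ = 633.9400 − 0.373 × 4.8000 = 632.1496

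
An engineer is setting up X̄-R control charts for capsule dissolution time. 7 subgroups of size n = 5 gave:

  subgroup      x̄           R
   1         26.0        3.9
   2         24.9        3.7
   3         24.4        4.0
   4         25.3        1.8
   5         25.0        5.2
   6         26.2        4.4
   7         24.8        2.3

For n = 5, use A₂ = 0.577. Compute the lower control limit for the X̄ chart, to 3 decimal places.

23.143

X̄̄ = (26.0 + 24.9 + 24.4 + 25.3 + 25.0 + 26.2 + 24.8) / 7 = 176.6000 / 7 = 25.2286
R̄ = (3.9 + 3.7 + 4.0 + 1.8 + 5.2 + 4.4 + 2.3) / 7 = 25.3000 / 7 = 3.6143
LCL = X̄̄ − A₂·R̄ = 25.2286 − 0.577 × 3.6143 = 23.1431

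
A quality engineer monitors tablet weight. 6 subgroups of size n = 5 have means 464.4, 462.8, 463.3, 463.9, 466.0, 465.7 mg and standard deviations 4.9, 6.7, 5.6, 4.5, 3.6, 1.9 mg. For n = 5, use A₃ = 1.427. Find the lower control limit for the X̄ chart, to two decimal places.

457.88

X̄̄ = (464.4 + 462.8 + 463.3 + 463.9 + 466.0 + 465.7) / 6 = 464.3500
s̄ = (4.9 + 6.7 + 5.6 + 4.5 + 3.6 + 1.9) / 6 = 4.5333
LCL = X̄̄ − A₃·s̄ = 464.3500 − 1.427 × 4.5333 = 457.8809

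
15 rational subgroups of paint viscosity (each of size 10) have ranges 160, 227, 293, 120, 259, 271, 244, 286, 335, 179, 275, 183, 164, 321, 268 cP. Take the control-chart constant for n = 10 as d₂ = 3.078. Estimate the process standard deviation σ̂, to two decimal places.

R̄ = (160 + 227 + 293 + 120 + 259 + 271 + 244 + 286 + 335 + 179 + 275 + 183 + 164 + 321 + 268) / 15 = 239.0000
σ̂ = R̄ / d₂ = 239.0000 / 3.078 = 77.6478

77.65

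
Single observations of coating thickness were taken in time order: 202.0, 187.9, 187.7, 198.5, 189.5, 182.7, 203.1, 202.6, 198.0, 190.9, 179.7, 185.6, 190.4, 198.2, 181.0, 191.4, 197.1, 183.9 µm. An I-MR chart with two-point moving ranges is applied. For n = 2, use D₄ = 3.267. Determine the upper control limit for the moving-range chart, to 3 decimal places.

28.769

Moving ranges: 14.1, 0.2, 10.8, 9.0, 6.8, 20.4, 0.5, 4.6, 7.1, 11.2, 5.9, 4.8, 7.8, 17.2, 10.4, 5.7, 13.2; M̄R̄ = 149.7000 / 17 = 8.8059
UCL_MR = D₄·M̄R̄ = 3.267 × 8.8059 = 28.7688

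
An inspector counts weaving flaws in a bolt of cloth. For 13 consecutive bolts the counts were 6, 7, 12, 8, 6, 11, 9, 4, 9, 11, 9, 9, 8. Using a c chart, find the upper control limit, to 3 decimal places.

17.071

c̄ = (6 + 7 + 12 + 8 + 6 + 11 + 9 + 4 + 9 + 11 + 9 + 9 + 8) / 13 = 109 / 13 = 8.3846
UCL = c̄ + 3√c̄ = 8.3846 + 3 × √8.3846 = 8.3846 + 3 × 2.8956 = 17.0715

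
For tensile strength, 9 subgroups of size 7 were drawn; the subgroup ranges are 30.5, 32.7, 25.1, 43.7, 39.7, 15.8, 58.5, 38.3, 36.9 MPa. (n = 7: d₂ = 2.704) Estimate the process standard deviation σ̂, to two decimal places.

R̄ = (30.5 + 32.7 + 25.1 + 43.7 + 39.7 + 15.8 + 58.5 + 38.3 + 36.9) / 9 = 35.6889
σ̂ = R̄ / d₂ = 35.6889 / 2.704 = 13.1986

13.20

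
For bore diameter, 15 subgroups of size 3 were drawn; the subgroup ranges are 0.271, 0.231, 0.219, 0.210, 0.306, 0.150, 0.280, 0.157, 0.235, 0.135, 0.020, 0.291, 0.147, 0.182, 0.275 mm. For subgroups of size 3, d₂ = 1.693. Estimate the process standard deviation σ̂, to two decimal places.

R̄ = (0.271 + 0.231 + 0.219 + 0.210 + 0.306 + 0.150 + 0.280 + 0.157 + 0.235 + 0.135 + 0.020 + 0.291 + 0.147 + 0.182 + 0.275) / 15 = 0.2073
σ̂ = R̄ / d₂ = 0.2073 / 1.693 = 0.1224

0.12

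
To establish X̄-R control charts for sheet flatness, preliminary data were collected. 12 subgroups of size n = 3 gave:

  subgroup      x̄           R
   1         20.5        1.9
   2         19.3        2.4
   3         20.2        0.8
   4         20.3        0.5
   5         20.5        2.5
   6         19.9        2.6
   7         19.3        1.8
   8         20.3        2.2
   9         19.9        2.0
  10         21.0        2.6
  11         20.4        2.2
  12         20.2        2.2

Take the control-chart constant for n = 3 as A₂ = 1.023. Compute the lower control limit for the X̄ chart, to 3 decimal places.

X̄̄ = (20.5 + 19.3 + 20.2 + 20.3 + 20.5 + 19.9 + 19.3 + 20.3 + 19.9 + 21.0 + 20.4 + 20.2) / 12 = 241.8000 / 12 = 20.1500
R̄ = (1.9 + 2.4 + 0.8 + 0.5 + 2.5 + 2.6 + 1.8 + 2.2 + 2.0 + 2.6 + 2.2 + 2.2) / 12 = 23.7000 / 12 = 1.9750
LCL = X̄̄ − A₂·R̄ = 20.1500 − 1.023 × 1.9750 = 18.1296

18.130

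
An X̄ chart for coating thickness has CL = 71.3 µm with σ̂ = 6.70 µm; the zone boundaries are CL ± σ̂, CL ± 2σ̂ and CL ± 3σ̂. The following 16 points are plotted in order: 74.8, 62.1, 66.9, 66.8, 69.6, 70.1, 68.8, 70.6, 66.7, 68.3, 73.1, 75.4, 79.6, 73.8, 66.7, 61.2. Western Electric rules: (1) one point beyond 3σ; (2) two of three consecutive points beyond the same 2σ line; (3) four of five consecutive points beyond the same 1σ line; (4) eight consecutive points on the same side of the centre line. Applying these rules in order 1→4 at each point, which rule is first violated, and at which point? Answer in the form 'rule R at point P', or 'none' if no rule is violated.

rule 4 at point 9

Zone of each point (C = within 1σ̂, B = 1σ̂–2σ̂, A = 2σ̂–3σ̂, * = beyond 3σ̂; sign = side of CL): 1:+C, 2:-B, 3:-C, 4:-C, 5:-C, 6:-C, 7:-C, 8:-C, 9:-C, 10:-C, 11:+C, 12:+C, 13:+B, 14:+C, 15:-C, 16:-B
Rule 4 (eight consecutive points on the same side of the centre line) is satisfied at point 9.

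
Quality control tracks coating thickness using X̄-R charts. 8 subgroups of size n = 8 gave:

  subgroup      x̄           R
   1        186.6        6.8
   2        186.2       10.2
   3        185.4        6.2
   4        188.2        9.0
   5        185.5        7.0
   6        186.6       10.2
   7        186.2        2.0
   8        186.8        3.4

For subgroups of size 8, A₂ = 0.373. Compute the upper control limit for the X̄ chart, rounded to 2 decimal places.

188.99

X̄̄ = (186.6 + 186.2 + 185.4 + 188.2 + 185.5 + 186.6 + 186.2 + 186.8) / 8 = 1491.5000 / 8 = 186.4375
R̄ = (6.8 + 10.2 + 6.2 + 9.0 + 7.0 + 10.2 + 2.0 + 3.4) / 8 = 54.8000 / 8 = 6.8500
UCL = X̄̄ + A₂·R̄ = 186.4375 + 0.373 × 6.8500 = 188.9925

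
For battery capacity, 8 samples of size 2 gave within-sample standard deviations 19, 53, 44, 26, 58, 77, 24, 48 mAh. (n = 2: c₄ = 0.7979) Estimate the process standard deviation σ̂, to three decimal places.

54.675

s̄ = (19 + 53 + 44 + 26 + 58 + 77 + 24 + 48) / 8 = 43.6250
σ̂ = s̄ / c₄ = 43.6250 / 0.7979 = 54.6748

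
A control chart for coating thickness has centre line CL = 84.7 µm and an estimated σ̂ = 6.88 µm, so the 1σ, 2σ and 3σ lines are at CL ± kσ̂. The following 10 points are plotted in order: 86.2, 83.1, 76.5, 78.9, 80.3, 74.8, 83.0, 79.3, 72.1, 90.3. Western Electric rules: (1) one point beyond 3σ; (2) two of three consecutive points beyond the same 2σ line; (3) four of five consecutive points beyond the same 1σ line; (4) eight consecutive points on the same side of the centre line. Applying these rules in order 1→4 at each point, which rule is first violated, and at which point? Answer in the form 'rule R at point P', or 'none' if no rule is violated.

Zone of each point (C = within 1σ̂, B = 1σ̂–2σ̂, A = 2σ̂–3σ̂, * = beyond 3σ̂; sign = side of CL): 1:+C, 2:-C, 3:-B, 4:-C, 5:-C, 6:-B, 7:-C, 8:-C, 9:-B, 10:+C
Rule 4 (eight consecutive points on the same side of the centre line) is satisfied at point 9.

rule 4 at point 9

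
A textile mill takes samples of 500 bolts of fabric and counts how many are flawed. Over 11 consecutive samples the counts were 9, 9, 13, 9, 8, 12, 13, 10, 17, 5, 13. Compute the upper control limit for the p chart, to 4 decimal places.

p̄ = Σdᵢ / (k·n) = 118 / (11 × 500) = 0.02145
UCL = p̄ + 3·√(p̄(1−p̄)/n) = 0.02145 + 3 × √(0.02145×0.97855/500) = 0.02145 + 3 × 0.00648 = 0.04089

0.0409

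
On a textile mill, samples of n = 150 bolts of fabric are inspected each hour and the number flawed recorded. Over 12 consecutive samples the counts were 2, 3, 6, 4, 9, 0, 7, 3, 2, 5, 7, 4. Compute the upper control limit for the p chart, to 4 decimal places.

0.0699

p̄ = Σdᵢ / (k·n) = 52 / (12 × 150) = 0.02889
UCL = p̄ + 3·√(p̄(1−p̄)/n) = 0.02889 + 3 × √(0.02889×0.97111/150) = 0.02889 + 3 × 0.01368 = 0.06992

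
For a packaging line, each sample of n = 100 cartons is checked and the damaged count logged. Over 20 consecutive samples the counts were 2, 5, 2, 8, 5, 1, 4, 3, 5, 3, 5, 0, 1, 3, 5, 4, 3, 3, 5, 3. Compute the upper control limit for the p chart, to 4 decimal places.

0.0901

p̄ = Σdᵢ / (k·n) = 70 / (20 × 100) = 0.03500
UCL = p̄ + 3·√(p̄(1−p̄)/n) = 0.03500 + 3 × √(0.03500×0.96500/100) = 0.03500 + 3 × 0.01838 = 0.09013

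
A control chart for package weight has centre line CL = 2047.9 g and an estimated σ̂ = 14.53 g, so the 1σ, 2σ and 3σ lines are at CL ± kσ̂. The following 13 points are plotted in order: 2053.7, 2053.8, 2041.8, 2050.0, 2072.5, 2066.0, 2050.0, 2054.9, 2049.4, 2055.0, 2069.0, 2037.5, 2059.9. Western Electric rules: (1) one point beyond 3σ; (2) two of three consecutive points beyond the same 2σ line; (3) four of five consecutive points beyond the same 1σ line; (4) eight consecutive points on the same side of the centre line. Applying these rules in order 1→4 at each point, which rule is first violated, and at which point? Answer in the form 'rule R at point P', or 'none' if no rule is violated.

Zone of each point (C = within 1σ̂, B = 1σ̂–2σ̂, A = 2σ̂–3σ̂, * = beyond 3σ̂; sign = side of CL): 1:+C, 2:+C, 3:-C, 4:+C, 5:+B, 6:+B, 7:+C, 8:+C, 9:+C, 10:+C, 11:+B, 12:-C, 13:+C
Rule 4 (eight consecutive points on the same side of the centre line) is satisfied at point 11.

rule 4 at point 11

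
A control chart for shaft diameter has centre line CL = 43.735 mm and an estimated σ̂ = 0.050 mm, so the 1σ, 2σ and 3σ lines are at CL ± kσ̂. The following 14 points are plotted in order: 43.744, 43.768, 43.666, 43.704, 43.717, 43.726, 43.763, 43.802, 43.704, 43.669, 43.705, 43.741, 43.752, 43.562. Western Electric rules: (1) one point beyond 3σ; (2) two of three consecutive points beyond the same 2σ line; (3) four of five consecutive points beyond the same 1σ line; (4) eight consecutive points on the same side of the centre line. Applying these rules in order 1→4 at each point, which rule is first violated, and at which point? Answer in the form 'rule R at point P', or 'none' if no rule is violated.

Zone of each point (C = within 1σ̂, B = 1σ̂–2σ̂, A = 2σ̂–3σ̂, * = beyond 3σ̂; sign = side of CL): 1:+C, 2:+C, 3:-B, 4:-C, 5:-C, 6:-C, 7:+C, 8:+B, 9:-C, 10:-B, 11:-C, 12:+C, 13:+C, 14:-*
Rule 1 (one point beyond the 3σ limits) is satisfied at point 14.

rule 1 at point 14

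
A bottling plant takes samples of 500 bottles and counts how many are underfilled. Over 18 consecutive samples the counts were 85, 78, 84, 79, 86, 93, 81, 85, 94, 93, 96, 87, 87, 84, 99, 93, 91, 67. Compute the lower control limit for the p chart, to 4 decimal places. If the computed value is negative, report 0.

p̄ = Σdᵢ / (k·n) = 1562 / (18 × 500) = 0.17356
LCL = p̄ − 3·√(p̄(1−p̄)/n) = 0.17356 − 3 × 0.01694 = 0.12274

0.1227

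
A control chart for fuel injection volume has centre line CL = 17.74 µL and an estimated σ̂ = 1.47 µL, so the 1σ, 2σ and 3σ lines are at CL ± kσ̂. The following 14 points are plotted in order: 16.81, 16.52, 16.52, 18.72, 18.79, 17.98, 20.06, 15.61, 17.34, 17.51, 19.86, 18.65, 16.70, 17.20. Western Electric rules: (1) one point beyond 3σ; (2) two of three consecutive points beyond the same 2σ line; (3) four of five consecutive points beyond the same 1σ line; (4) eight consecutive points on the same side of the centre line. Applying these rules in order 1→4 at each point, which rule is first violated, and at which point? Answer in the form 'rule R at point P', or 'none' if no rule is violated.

none

Zone of each point (C = within 1σ̂, B = 1σ̂–2σ̂, A = 2σ̂–3σ̂, * = beyond 3σ̂; sign = side of CL): 1:-C, 2:-C, 3:-C, 4:+C, 5:+C, 6:+C, 7:+B, 8:-B, 9:-C, 10:-C, 11:+B, 12:+C, 13:-C, 14:-C
No rule fires across all 14 points.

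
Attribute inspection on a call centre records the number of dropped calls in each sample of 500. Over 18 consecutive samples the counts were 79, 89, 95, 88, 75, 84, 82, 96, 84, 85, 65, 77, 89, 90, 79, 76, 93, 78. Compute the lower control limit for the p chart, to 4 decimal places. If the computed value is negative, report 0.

p̄ = Σdᵢ / (k·n) = 1504 / (18 × 500) = 0.16711
LCL = p̄ − 3·√(p̄(1−p̄)/n) = 0.16711 − 3 × 0.01668 = 0.11706

0.1171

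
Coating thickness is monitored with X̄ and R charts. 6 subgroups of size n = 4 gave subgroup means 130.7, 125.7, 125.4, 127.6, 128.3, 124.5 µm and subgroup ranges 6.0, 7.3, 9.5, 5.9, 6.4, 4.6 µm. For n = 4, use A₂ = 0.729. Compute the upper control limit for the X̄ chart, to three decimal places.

X̄̄ = (130.7 + 125.7 + 125.4 + 127.6 + 128.3 + 124.5) / 6 = 762.2000 / 6 = 127.0333
R̄ = (6.0 + 7.3 + 9.5 + 5.9 + 6.4 + 4.6) / 6 = 39.7000 / 6 = 6.6167
UCL = X̄̄ + A₂·R̄ = 127.0333 + 0.729 × 6.6167 = 131.8569

131.857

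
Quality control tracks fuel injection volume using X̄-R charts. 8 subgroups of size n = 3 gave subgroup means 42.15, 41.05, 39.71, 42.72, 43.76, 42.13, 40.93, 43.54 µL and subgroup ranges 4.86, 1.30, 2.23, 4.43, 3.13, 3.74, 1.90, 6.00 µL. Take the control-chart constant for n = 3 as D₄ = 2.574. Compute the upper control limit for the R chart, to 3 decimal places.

8.877

R̄ = (4.86 + 1.30 + 2.23 + 4.43 + 3.13 + 3.74 + 1.90 + 6.00) / 8 = 27.5900 / 8 = 3.4487
UCL_R = D₄·R̄ = 2.574 × 3.4487 = 8.8771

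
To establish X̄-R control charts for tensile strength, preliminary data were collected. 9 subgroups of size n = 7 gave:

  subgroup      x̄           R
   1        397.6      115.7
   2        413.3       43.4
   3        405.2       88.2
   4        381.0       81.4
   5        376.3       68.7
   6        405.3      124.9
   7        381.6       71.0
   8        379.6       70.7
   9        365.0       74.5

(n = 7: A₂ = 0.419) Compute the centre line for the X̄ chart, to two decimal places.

389.43

X̄̄ = (397.6 + 413.3 + 405.2 + 381.0 + 376.3 + 405.3 + 381.6 + 379.6 + 365.0) / 9 = 3504.9000 / 9 = 389.4333
CL = X̄̄ = 389.4333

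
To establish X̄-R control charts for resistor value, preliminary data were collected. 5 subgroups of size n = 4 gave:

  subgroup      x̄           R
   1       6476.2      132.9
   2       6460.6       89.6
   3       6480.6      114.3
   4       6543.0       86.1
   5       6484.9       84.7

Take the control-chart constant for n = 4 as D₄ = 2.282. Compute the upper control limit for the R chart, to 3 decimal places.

R̄ = (132.9 + 89.6 + 114.3 + 86.1 + 84.7) / 5 = 507.6000 / 5 = 101.5200
UCL_R = D₄·R̄ = 2.282 × 101.5200 = 231.6686

231.669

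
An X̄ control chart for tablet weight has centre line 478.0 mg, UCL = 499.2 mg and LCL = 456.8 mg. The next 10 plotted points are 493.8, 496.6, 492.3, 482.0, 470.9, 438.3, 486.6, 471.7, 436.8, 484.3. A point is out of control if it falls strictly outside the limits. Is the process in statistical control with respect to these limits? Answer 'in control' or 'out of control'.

Compare each point to [456.8, 499.2]: sample 6 = 438.3 < LCL; sample 9 = 436.8 < LCL.

out of control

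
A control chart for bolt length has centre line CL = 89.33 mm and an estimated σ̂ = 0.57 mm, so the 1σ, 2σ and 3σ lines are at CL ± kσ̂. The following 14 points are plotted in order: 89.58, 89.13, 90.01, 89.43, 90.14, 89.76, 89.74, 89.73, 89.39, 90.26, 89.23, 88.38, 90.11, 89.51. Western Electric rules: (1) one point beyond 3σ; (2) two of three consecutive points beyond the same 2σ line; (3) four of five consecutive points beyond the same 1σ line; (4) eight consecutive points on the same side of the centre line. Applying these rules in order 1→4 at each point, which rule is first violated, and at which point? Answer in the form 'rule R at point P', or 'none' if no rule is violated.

rule 4 at point 10

Zone of each point (C = within 1σ̂, B = 1σ̂–2σ̂, A = 2σ̂–3σ̂, * = beyond 3σ̂; sign = side of CL): 1:+C, 2:-C, 3:+B, 4:+C, 5:+B, 6:+C, 7:+C, 8:+C, 9:+C, 10:+B, 11:-C, 12:-B, 13:+B, 14:+C
Rule 4 (eight consecutive points on the same side of the centre line) is satisfied at point 10.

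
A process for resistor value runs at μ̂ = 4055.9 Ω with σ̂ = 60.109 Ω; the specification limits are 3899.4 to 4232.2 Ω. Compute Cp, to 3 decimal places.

Cp = (USL − LSL) / (6σ̂) = (4232.2 − 3899.4) / (6 × 60.109) = 332.8000 / 360.6540 = 0.9228

0.923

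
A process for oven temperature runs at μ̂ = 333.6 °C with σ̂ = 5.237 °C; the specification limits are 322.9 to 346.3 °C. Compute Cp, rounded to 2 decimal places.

Cp = (USL − LSL) / (6σ̂) = (346.3 − 322.9) / (6 × 5.237) = 23.4000 / 31.4220 = 0.7447

0.74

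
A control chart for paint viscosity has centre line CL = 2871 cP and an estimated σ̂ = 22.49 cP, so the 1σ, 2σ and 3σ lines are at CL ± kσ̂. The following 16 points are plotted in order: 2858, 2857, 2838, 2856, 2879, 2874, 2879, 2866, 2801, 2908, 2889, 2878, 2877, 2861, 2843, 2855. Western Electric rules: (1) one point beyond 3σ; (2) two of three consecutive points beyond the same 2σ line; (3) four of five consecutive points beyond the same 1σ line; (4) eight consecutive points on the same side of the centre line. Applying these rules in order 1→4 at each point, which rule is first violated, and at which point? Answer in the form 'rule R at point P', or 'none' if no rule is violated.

rule 1 at point 9

Zone of each point (C = within 1σ̂, B = 1σ̂–2σ̂, A = 2σ̂–3σ̂, * = beyond 3σ̂; sign = side of CL): 1:-C, 2:-C, 3:-B, 4:-C, 5:+C, 6:+C, 7:+C, 8:-C, 9:-*, 10:+B, 11:+C, 12:+C, 13:+C, 14:-C, 15:-B, 16:-C
Rule 1 (one point beyond the 3σ limits) is satisfied at point 9.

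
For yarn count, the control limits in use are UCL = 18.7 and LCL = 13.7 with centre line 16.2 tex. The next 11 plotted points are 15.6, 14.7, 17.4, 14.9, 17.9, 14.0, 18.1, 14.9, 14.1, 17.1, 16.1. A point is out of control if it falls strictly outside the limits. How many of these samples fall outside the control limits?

All 11 points lie within [13.7, 18.7].

0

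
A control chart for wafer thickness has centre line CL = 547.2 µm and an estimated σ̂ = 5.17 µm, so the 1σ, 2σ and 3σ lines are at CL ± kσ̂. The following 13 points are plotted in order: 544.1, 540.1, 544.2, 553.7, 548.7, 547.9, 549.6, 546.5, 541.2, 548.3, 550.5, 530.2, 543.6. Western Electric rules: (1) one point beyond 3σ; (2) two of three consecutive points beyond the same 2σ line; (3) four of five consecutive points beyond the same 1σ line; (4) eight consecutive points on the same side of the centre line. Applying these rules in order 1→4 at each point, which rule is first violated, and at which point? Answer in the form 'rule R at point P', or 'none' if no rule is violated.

rule 1 at point 12

Zone of each point (C = within 1σ̂, B = 1σ̂–2σ̂, A = 2σ̂–3σ̂, * = beyond 3σ̂; sign = side of CL): 1:-C, 2:-B, 3:-C, 4:+B, 5:+C, 6:+C, 7:+C, 8:-C, 9:-B, 10:+C, 11:+C, 12:-*, 13:-C
Rule 1 (one point beyond the 3σ limits) is satisfied at point 12.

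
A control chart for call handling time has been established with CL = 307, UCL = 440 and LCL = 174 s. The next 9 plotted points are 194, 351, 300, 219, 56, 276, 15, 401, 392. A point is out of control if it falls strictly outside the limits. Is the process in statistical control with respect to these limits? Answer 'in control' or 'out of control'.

Compare each point to [174, 440]: sample 5 = 56 < LCL; sample 7 = 15 < LCL.

out of control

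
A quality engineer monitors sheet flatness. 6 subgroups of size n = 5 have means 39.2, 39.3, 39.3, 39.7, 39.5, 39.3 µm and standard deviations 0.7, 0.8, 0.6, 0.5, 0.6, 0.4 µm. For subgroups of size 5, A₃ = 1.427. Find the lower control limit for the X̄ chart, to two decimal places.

38.53

X̄̄ = (39.2 + 39.3 + 39.3 + 39.7 + 39.5 + 39.3) / 6 = 39.3833
s̄ = (0.7 + 0.8 + 0.6 + 0.5 + 0.6 + 0.4) / 6 = 0.6000
LCL = X̄̄ − A₃·s̄ = 39.3833 − 1.427 × 0.6000 = 38.5271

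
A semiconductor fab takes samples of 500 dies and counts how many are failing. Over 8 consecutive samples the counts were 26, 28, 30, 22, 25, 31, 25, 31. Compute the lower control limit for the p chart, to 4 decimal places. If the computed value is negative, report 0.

0.0240

p̄ = Σdᵢ / (k·n) = 218 / (8 × 500) = 0.05450
LCL = p̄ − 3·√(p̄(1−p̄)/n) = 0.05450 − 3 × 0.01015 = 0.02404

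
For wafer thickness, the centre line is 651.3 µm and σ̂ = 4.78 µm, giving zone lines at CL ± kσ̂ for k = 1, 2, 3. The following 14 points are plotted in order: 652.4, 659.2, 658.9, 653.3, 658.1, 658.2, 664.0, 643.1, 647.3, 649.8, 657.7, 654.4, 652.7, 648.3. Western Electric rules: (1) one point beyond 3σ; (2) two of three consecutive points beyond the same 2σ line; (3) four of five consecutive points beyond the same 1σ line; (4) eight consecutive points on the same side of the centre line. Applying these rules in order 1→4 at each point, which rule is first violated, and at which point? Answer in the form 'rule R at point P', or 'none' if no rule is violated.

rule 3 at point 6

Zone of each point (C = within 1σ̂, B = 1σ̂–2σ̂, A = 2σ̂–3σ̂, * = beyond 3σ̂; sign = side of CL): 1:+C, 2:+B, 3:+B, 4:+C, 5:+B, 6:+B, 7:+A, 8:-B, 9:-C, 10:-C, 11:+B, 12:+C, 13:+C, 14:-C
Rule 3 (four of five consecutive points beyond the same 1σ limit) is satisfied at point 6.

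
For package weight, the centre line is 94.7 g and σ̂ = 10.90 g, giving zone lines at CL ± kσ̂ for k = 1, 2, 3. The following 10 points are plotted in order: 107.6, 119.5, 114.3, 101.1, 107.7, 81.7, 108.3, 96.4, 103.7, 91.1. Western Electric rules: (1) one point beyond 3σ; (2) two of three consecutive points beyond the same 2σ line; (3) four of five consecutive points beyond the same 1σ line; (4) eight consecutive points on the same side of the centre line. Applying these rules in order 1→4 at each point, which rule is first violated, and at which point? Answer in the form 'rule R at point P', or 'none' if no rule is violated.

Zone of each point (C = within 1σ̂, B = 1σ̂–2σ̂, A = 2σ̂–3σ̂, * = beyond 3σ̂; sign = side of CL): 1:+B, 2:+A, 3:+B, 4:+C, 5:+B, 6:-B, 7:+B, 8:+C, 9:+C, 10:-C
Rule 3 (four of five consecutive points beyond the same 1σ limit) is satisfied at point 5.

rule 3 at point 5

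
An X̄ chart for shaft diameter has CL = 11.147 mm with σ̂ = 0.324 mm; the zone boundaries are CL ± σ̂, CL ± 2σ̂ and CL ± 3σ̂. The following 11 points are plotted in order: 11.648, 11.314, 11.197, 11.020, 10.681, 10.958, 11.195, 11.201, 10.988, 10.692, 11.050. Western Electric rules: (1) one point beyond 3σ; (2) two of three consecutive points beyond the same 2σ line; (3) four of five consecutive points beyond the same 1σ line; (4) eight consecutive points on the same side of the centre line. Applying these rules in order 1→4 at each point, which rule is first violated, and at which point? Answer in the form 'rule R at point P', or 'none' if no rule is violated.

Zone of each point (C = within 1σ̂, B = 1σ̂–2σ̂, A = 2σ̂–3σ̂, * = beyond 3σ̂; sign = side of CL): 1:+B, 2:+C, 3:+C, 4:-C, 5:-B, 6:-C, 7:+C, 8:+C, 9:-C, 10:-B, 11:-C
No rule fires across all 11 points.

none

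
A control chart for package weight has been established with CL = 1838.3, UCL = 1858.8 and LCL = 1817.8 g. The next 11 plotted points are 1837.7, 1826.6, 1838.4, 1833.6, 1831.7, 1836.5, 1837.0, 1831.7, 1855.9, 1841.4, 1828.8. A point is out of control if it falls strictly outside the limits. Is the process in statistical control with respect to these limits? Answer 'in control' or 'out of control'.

All 11 points lie within [1817.8, 1858.8].

in control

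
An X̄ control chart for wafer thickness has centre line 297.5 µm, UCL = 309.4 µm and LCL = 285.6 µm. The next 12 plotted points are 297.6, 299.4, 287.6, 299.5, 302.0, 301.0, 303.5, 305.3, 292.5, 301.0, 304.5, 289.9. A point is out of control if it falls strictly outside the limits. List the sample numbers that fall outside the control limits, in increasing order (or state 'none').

none

All 12 points lie within [285.6, 309.4].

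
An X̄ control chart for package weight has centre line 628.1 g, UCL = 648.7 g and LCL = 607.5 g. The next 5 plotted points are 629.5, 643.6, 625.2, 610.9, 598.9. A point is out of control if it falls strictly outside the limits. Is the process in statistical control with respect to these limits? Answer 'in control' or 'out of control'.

Compare each point to [607.5, 648.7]: sample 5 = 598.9 < LCL.

out of control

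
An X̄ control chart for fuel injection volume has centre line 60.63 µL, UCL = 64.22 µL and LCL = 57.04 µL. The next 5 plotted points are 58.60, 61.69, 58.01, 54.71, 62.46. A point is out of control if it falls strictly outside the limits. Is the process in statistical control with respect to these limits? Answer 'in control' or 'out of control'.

out of control

Compare each point to [57.04, 64.22]: sample 4 = 54.71 < LCL.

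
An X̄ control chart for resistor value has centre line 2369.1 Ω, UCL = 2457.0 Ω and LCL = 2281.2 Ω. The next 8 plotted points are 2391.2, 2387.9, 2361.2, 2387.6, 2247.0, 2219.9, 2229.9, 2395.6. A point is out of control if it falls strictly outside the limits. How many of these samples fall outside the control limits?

3

Compare each point to [2281.2, 2457.0]: sample 5 = 2247.0 < LCL; sample 6 = 2219.9 < LCL; sample 7 = 2229.9 < LCL.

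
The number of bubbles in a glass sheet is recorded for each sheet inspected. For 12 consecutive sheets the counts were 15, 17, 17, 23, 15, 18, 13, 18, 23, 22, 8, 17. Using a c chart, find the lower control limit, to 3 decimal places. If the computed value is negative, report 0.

4.737

c̄ = (15 + 17 + 17 + 23 + 15 + 18 + 13 + 18 + 23 + 22 + 8 + 17) / 12 = 206 / 12 = 17.1667
LCL = c̄ − 3√c̄ = 17.1667 − 3 × 4.1433 = 4.7369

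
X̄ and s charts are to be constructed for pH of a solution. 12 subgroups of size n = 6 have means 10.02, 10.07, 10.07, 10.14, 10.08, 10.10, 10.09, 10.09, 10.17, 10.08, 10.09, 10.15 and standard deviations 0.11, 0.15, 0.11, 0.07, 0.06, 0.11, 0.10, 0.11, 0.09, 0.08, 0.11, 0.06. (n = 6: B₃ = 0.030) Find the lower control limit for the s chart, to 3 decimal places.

s̄ = (0.11 + 0.15 + 0.11 + 0.07 + 0.06 + 0.11 + 0.10 + 0.11 + 0.09 + 0.08 + 0.11 + 0.06) / 12 = 0.0967
LCL_s = B₃·s̄ = 0.030 × 0.0967 = 0.0029

0.003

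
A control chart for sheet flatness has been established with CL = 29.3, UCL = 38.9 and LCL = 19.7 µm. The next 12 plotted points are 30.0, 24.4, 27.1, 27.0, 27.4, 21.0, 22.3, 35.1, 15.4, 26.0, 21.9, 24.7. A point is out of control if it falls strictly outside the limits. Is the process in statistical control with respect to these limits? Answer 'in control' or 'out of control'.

out of control

Compare each point to [19.7, 38.9]: sample 9 = 15.4 < LCL.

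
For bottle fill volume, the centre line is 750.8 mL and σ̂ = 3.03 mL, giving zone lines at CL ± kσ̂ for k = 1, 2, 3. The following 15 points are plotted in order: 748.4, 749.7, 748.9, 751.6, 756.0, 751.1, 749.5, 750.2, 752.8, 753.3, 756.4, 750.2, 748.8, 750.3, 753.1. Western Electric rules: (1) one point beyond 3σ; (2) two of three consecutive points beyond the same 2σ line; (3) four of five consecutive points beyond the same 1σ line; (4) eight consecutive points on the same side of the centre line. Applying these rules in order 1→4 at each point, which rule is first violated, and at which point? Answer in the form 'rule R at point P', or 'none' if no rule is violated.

none

Zone of each point (C = within 1σ̂, B = 1σ̂–2σ̂, A = 2σ̂–3σ̂, * = beyond 3σ̂; sign = side of CL): 1:-C, 2:-C, 3:-C, 4:+C, 5:+B, 6:+C, 7:-C, 8:-C, 9:+C, 10:+C, 11:+B, 12:-C, 13:-C, 14:-C, 15:+C
No rule fires across all 15 points.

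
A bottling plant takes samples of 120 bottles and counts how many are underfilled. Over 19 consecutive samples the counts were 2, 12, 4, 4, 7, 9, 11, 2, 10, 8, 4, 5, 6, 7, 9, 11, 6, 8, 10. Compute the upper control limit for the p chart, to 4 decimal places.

p̄ = Σdᵢ / (k·n) = 135 / (19 × 120) = 0.05921
UCL = p̄ + 3·√(p̄(1−p̄)/n) = 0.05921 + 3 × √(0.05921×0.94079/120) = 0.05921 + 3 × 0.02155 = 0.12385

0.1238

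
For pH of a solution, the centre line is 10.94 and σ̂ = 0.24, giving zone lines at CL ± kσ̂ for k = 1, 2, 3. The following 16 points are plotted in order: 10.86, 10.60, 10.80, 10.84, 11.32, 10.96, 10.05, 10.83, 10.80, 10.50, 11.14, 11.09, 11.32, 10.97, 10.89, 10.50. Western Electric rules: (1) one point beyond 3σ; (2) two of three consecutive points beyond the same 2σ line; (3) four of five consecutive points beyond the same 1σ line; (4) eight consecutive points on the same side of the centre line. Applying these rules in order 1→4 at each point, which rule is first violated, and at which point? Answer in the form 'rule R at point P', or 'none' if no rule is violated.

Zone of each point (C = within 1σ̂, B = 1σ̂–2σ̂, A = 2σ̂–3σ̂, * = beyond 3σ̂; sign = side of CL): 1:-C, 2:-B, 3:-C, 4:-C, 5:+B, 6:+C, 7:-*, 8:-C, 9:-C, 10:-B, 11:+C, 12:+C, 13:+B, 14:+C, 15:-C, 16:-B
Rule 1 (one point beyond the 3σ limits) is satisfied at point 7.

rule 1 at point 7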